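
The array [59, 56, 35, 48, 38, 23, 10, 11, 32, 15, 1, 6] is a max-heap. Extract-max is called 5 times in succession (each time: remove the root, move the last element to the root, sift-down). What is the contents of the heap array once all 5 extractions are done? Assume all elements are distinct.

extract-max #1 returns 59:
  remove root 59; move last element 6 to root → [6, 56, 35, 48, 38, 23, 10, 11, 32, 15, 1]
  6 vs larger child 56 at index 1, swap → [56, 6, 35, 48, 38, 23, 10, 11, 32, 15, 1]
  6 vs larger child 48 at index 3, swap → [56, 48, 35, 6, 38, 23, 10, 11, 32, 15, 1]
  6 vs larger child 32 at index 8, swap → [56, 48, 35, 32, 38, 23, 10, 11, 6, 15, 1]
extract-max #2 returns 56:
  remove root 56; move last element 1 to root → [1, 48, 35, 32, 38, 23, 10, 11, 6, 15]
  1 vs larger child 48 at index 1, swap → [48, 1, 35, 32, 38, 23, 10, 11, 6, 15]
  1 vs larger child 38 at index 4, swap → [48, 38, 35, 32, 1, 23, 10, 11, 6, 15]
  1 vs only child 15 at index 9, swap → [48, 38, 35, 32, 15, 23, 10, 11, 6, 1]
extract-max #3 returns 48:
  remove root 48; move last element 1 to root → [1, 38, 35, 32, 15, 23, 10, 11, 6]
  1 vs larger child 38 at index 1, swap → [38, 1, 35, 32, 15, 23, 10, 11, 6]
  1 vs larger child 32 at index 3, swap → [38, 32, 35, 1, 15, 23, 10, 11, 6]
  1 vs larger child 11 at index 7, swap → [38, 32, 35, 11, 15, 23, 10, 1, 6]
extract-max #4 returns 38:
  remove root 38; move last element 6 to root → [6, 32, 35, 11, 15, 23, 10, 1]
  6 vs larger child 35 at index 2, swap → [35, 32, 6, 11, 15, 23, 10, 1]
  6 vs larger child 23 at index 5, swap → [35, 32, 23, 11, 15, 6, 10, 1]
extract-max #5 returns 35:
  remove root 35; move last element 1 to root → [1, 32, 23, 11, 15, 6, 10]
  1 vs larger child 32 at index 1, swap → [32, 1, 23, 11, 15, 6, 10]
  1 vs larger child 15 at index 4, swap → [32, 15, 23, 11, 1, 6, 10]

[32, 15, 23, 11, 1, 6, 10]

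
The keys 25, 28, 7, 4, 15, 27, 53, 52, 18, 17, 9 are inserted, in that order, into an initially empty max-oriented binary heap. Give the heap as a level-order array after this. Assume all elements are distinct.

[53, 52, 28, 25, 17, 7, 27, 4, 18, 15, 9]

Insert 25:
  append 25 at index 0 → [25] (no swap needed)
Insert 28:
  append 28 at index 1 → [25, 28]
  28 > parent 25 at index 0, swap → [28, 25]
Insert 7:
  append 7 at index 2 → [28, 25, 7] (no swap needed)
Insert 4:
  append 4 at index 3 → [28, 25, 7, 4] (no swap needed)
Insert 15:
  append 15 at index 4 → [28, 25, 7, 4, 15] (no swap needed)
Insert 27:
  append 27 at index 5 → [28, 25, 7, 4, 15, 27]
  27 > parent 7 at index 2, swap → [28, 25, 27, 4, 15, 7]
Insert 53:
  append 53 at index 6 → [28, 25, 27, 4, 15, 7, 53]
  53 > parent 27 at index 2, swap → [28, 25, 53, 4, 15, 7, 27]
  53 > parent 28 at index 0, swap → [53, 25, 28, 4, 15, 7, 27]
Insert 52:
  append 52 at index 7 → [53, 25, 28, 4, 15, 7, 27, 52]
  52 > parent 4 at index 3, swap → [53, 25, 28, 52, 15, 7, 27, 4]
  52 > parent 25 at index 1, swap → [53, 52, 28, 25, 15, 7, 27, 4]
Insert 18:
  append 18 at index 8 → [53, 52, 28, 25, 15, 7, 27, 4, 18] (no swap needed)
Insert 17:
  append 17 at index 9 → [53, 52, 28, 25, 15, 7, 27, 4, 18, 17]
  17 > parent 15 at index 4, swap → [53, 52, 28, 25, 17, 7, 27, 4, 18, 15]
Insert 9:
  append 9 at index 10 → [53, 52, 28, 25, 17, 7, 27, 4, 18, 15, 9] (no swap needed)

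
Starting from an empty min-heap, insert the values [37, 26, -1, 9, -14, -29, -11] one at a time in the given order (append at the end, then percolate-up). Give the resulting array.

[-29, -1, -14, 37, 9, 26, -11]

Insert 37:
  append 37 at index 0 → [37] (no swap needed)
Insert 26:
  append 26 at index 1 → [37, 26]
  26 < parent 37 at index 0, swap → [26, 37]
Insert -1:
  append -1 at index 2 → [26, 37, -1]
  -1 < parent 26 at index 0, swap → [-1, 37, 26]
Insert 9:
  append 9 at index 3 → [-1, 37, 26, 9]
  9 < parent 37 at index 1, swap → [-1, 9, 26, 37]
Insert -14:
  append -14 at index 4 → [-1, 9, 26, 37, -14]
  -14 < parent 9 at index 1, swap → [-1, -14, 26, 37, 9]
  -14 < parent -1 at index 0, swap → [-14, -1, 26, 37, 9]
Insert -29:
  append -29 at index 5 → [-14, -1, 26, 37, 9, -29]
  -29 < parent 26 at index 2, swap → [-14, -1, -29, 37, 9, 26]
  -29 < parent -14 at index 0, swap → [-29, -1, -14, 37, 9, 26]
Insert -11:
  append -11 at index 6 → [-29, -1, -14, 37, 9, 26, -11] (no swap needed)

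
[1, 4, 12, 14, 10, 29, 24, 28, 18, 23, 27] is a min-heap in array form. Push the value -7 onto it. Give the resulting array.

append -7 at index 11 → [1, 4, 12, 14, 10, 29, 24, 28, 18, 23, 27, -7]
-7 < parent 29 at index 5, swap → [1, 4, 12, 14, 10, -7, 24, 28, 18, 23, 27, 29]
-7 < parent 12 at index 2, swap → [1, 4, -7, 14, 10, 12, 24, 28, 18, 23, 27, 29]
-7 < parent 1 at index 0, swap → [-7, 4, 1, 14, 10, 12, 24, 28, 18, 23, 27, 29]

[-7, 4, 1, 14, 10, 12, 24, 28, 18, 23, 27, 29]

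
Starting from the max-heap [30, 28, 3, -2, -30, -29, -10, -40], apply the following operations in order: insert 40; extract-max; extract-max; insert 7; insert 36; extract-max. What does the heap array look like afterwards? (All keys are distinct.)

[28, 7, 3, -2, -30, -29, -10, -40]

insert 40:
  append 40 at index 8 → [30, 28, 3, -2, -30, -29, -10, -40, 40]
  40 > parent -2 at index 3, swap → [30, 28, 3, 40, -30, -29, -10, -40, -2]
  40 > parent 28 at index 1, swap → [30, 40, 3, 28, -30, -29, -10, -40, -2]
  40 > parent 30 at index 0, swap → [40, 30, 3, 28, -30, -29, -10, -40, -2]
extract-max → returns 40:
  remove root 40; move last element -2 to root → [-2, 30, 3, 28, -30, -29, -10, -40]
  -2 vs larger child 30 at index 1, swap → [30, -2, 3, 28, -30, -29, -10, -40]
  -2 vs larger child 28 at index 3, swap → [30, 28, 3, -2, -30, -29, -10, -40]
extract-max → returns 30:
  remove root 30; move last element -40 to root → [-40, 28, 3, -2, -30, -29, -10]
  -40 vs larger child 28 at index 1, swap → [28, -40, 3, -2, -30, -29, -10]
  -40 vs larger child -2 at index 3, swap → [28, -2, 3, -40, -30, -29, -10]
insert 7:
  append 7 at index 7 → [28, -2, 3, -40, -30, -29, -10, 7]
  7 > parent -40 at index 3, swap → [28, -2, 3, 7, -30, -29, -10, -40]
  7 > parent -2 at index 1, swap → [28, 7, 3, -2, -30, -29, -10, -40]
insert 36:
  append 36 at index 8 → [28, 7, 3, -2, -30, -29, -10, -40, 36]
  36 > parent -2 at index 3, swap → [28, 7, 3, 36, -30, -29, -10, -40, -2]
  36 > parent 7 at index 1, swap → [28, 36, 3, 7, -30, -29, -10, -40, -2]
  36 > parent 28 at index 0, swap → [36, 28, 3, 7, -30, -29, -10, -40, -2]
extract-max → returns 36:
  remove root 36; move last element -2 to root → [-2, 28, 3, 7, -30, -29, -10, -40]
  -2 vs larger child 28 at index 1, swap → [28, -2, 3, 7, -30, -29, -10, -40]
  -2 vs larger child 7 at index 3, swap → [28, 7, 3, -2, -30, -29, -10, -40]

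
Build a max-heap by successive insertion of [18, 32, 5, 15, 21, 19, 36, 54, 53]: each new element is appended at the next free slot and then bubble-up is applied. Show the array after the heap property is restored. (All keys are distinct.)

[54, 53, 32, 36, 18, 5, 19, 15, 21]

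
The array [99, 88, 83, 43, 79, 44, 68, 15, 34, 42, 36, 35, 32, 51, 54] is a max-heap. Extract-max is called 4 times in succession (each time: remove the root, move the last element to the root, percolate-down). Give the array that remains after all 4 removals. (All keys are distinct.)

[68, 54, 51, 43, 42, 44, 35, 15, 34, 32, 36]

extract-max #1 returns 99:
  remove root 99; move last element 54 to root → [54, 88, 83, 43, 79, 44, 68, 15, 34, 42, 36, 35, 32, 51]
  54 vs larger child 88 at index 1, swap → [88, 54, 83, 43, 79, 44, 68, 15, 34, 42, 36, 35, 32, 51]
  54 vs larger child 79 at index 4, swap → [88, 79, 83, 43, 54, 44, 68, 15, 34, 42, 36, 35, 32, 51]
extract-max #2 returns 88:
  remove root 88; move last element 51 to root → [51, 79, 83, 43, 54, 44, 68, 15, 34, 42, 36, 35, 32]
  51 vs larger child 83 at index 2, swap → [83, 79, 51, 43, 54, 44, 68, 15, 34, 42, 36, 35, 32]
  51 vs larger child 68 at index 6, swap → [83, 79, 68, 43, 54, 44, 51, 15, 34, 42, 36, 35, 32]
extract-max #3 returns 83:
  remove root 83; move last element 32 to root → [32, 79, 68, 43, 54, 44, 51, 15, 34, 42, 36, 35]
  32 vs larger child 79 at index 1, swap → [79, 32, 68, 43, 54, 44, 51, 15, 34, 42, 36, 35]
  32 vs larger child 54 at index 4, swap → [79, 54, 68, 43, 32, 44, 51, 15, 34, 42, 36, 35]
  32 vs larger child 42 at index 9, swap → [79, 54, 68, 43, 42, 44, 51, 15, 34, 32, 36, 35]
extract-max #4 returns 79:
  remove root 79; move last element 35 to root → [35, 54, 68, 43, 42, 44, 51, 15, 34, 32, 36]
  35 vs larger child 68 at index 2, swap → [68, 54, 35, 43, 42, 44, 51, 15, 34, 32, 36]
  35 vs larger child 51 at index 6, swap → [68, 54, 51, 43, 42, 44, 35, 15, 34, 32, 36]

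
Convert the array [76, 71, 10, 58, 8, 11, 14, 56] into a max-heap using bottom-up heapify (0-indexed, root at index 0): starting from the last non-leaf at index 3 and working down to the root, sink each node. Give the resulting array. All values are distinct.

[76, 71, 14, 58, 8, 11, 10, 56]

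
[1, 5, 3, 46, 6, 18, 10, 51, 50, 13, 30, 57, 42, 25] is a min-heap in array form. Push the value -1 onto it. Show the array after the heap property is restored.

[-1, 5, 1, 46, 6, 18, 3, 51, 50, 13, 30, 57, 42, 25, 10]

append -1 at index 14 → [1, 5, 3, 46, 6, 18, 10, 51, 50, 13, 30, 57, 42, 25, -1]
-1 < parent 10 at index 6, swap → [1, 5, 3, 46, 6, 18, -1, 51, 50, 13, 30, 57, 42, 25, 10]
-1 < parent 3 at index 2, swap → [1, 5, -1, 46, 6, 18, 3, 51, 50, 13, 30, 57, 42, 25, 10]
-1 < parent 1 at index 0, swap → [-1, 5, 1, 46, 6, 18, 3, 51, 50, 13, 30, 57, 42, 25, 10]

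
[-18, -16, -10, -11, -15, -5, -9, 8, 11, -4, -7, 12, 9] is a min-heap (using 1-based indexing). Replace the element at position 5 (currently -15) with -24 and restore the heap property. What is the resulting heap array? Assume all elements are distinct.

[-24, -18, -10, -11, -16, -5, -9, 8, 11, -4, -7, 12, 9]

set index 5 from -15 to -24 → [-18, -16, -10, -11, -24, -5, -9, 8, 11, -4, -7, 12, 9]
-24 < parent -16 at index 2, swap → [-18, -24, -10, -11, -16, -5, -9, 8, 11, -4, -7, 12, 9]
-24 < parent -18 at index 1, swap → [-24, -18, -10, -11, -16, -5, -9, 8, 11, -4, -7, 12, 9]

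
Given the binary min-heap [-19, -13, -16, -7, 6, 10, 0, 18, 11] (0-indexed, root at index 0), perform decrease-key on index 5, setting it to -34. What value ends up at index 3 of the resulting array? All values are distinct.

-7

set index 5 from 10 to -34 → [-19, -13, -16, -7, 6, -34, 0, 18, 11]
-34 < parent -16 at index 2, swap → [-19, -13, -34, -7, 6, -16, 0, 18, 11]
-34 < parent -19 at index 0, swap → [-34, -13, -19, -7, 6, -16, 0, 18, 11]
resulting array: [-34, -13, -19, -7, 6, -16, 0, 18, 11]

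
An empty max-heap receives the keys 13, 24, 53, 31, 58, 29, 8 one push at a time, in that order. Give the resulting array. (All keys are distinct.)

[58, 53, 29, 13, 31, 24, 8]

Insert 13:
  append 13 at index 0 → [13] (no swap needed)
Insert 24:
  append 24 at index 1 → [13, 24]
  24 > parent 13 at index 0, swap → [24, 13]
Insert 53:
  append 53 at index 2 → [24, 13, 53]
  53 > parent 24 at index 0, swap → [53, 13, 24]
Insert 31:
  append 31 at index 3 → [53, 13, 24, 31]
  31 > parent 13 at index 1, swap → [53, 31, 24, 13]
Insert 58:
  append 58 at index 4 → [53, 31, 24, 13, 58]
  58 > parent 31 at index 1, swap → [53, 58, 24, 13, 31]
  58 > parent 53 at index 0, swap → [58, 53, 24, 13, 31]
Insert 29:
  append 29 at index 5 → [58, 53, 24, 13, 31, 29]
  29 > parent 24 at index 2, swap → [58, 53, 29, 13, 31, 24]
Insert 8:
  append 8 at index 6 → [58, 53, 29, 13, 31, 24, 8] (no swap needed)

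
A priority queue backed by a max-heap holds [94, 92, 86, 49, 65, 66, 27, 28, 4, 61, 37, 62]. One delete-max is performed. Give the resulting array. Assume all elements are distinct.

[92, 65, 86, 49, 62, 66, 27, 28, 4, 61, 37]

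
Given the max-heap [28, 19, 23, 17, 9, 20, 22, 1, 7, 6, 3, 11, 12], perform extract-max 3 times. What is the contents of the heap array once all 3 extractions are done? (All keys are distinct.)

extract-max #1 returns 28:
  remove root 28; move last element 12 to root → [12, 19, 23, 17, 9, 20, 22, 1, 7, 6, 3, 11]
  12 vs larger child 23 at index 2, swap → [23, 19, 12, 17, 9, 20, 22, 1, 7, 6, 3, 11]
  12 vs larger child 22 at index 6, swap → [23, 19, 22, 17, 9, 20, 12, 1, 7, 6, 3, 11]
extract-max #2 returns 23:
  remove root 23; move last element 11 to root → [11, 19, 22, 17, 9, 20, 12, 1, 7, 6, 3]
  11 vs larger child 22 at index 2, swap → [22, 19, 11, 17, 9, 20, 12, 1, 7, 6, 3]
  11 vs larger child 20 at index 5, swap → [22, 19, 20, 17, 9, 11, 12, 1, 7, 6, 3]
extract-max #3 returns 22:
  remove root 22; move last element 3 to root → [3, 19, 20, 17, 9, 11, 12, 1, 7, 6]
  3 vs larger child 20 at index 2, swap → [20, 19, 3, 17, 9, 11, 12, 1, 7, 6]
  3 vs larger child 12 at index 6, swap → [20, 19, 12, 17, 9, 11, 3, 1, 7, 6]

[20, 19, 12, 17, 9, 11, 3, 1, 7, 6]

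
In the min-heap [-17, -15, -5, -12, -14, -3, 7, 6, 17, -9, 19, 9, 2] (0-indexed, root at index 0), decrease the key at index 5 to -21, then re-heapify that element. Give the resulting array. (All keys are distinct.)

set index 5 from -3 to -21 → [-17, -15, -5, -12, -14, -21, 7, 6, 17, -9, 19, 9, 2]
-21 < parent -5 at index 2, swap → [-17, -15, -21, -12, -14, -5, 7, 6, 17, -9, 19, 9, 2]
-21 < parent -17 at index 0, swap → [-21, -15, -17, -12, -14, -5, 7, 6, 17, -9, 19, 9, 2]

[-21, -15, -17, -12, -14, -5, 7, 6, 17, -9, 19, 9, 2]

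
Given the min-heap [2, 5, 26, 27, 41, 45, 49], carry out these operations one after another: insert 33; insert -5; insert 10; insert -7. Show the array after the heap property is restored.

[-7, -5, 26, 5, 2, 45, 49, 33, 27, 41, 10]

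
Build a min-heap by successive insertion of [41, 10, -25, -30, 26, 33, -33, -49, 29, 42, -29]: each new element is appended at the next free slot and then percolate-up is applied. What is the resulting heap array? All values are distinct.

Insert 41:
  append 41 at index 0 → [41] (no swap needed)
Insert 10:
  append 10 at index 1 → [41, 10]
  10 < parent 41 at index 0, swap → [10, 41]
Insert -25:
  append -25 at index 2 → [10, 41, -25]
  -25 < parent 10 at index 0, swap → [-25, 41, 10]
Insert -30:
  append -30 at index 3 → [-25, 41, 10, -30]
  -30 < parent 41 at index 1, swap → [-25, -30, 10, 41]
  -30 < parent -25 at index 0, swap → [-30, -25, 10, 41]
Insert 26:
  append 26 at index 4 → [-30, -25, 10, 41, 26] (no swap needed)
Insert 33:
  append 33 at index 5 → [-30, -25, 10, 41, 26, 33] (no swap needed)
Insert -33:
  append -33 at index 6 → [-30, -25, 10, 41, 26, 33, -33]
  -33 < parent 10 at index 2, swap → [-30, -25, -33, 41, 26, 33, 10]
  -33 < parent -30 at index 0, swap → [-33, -25, -30, 41, 26, 33, 10]
Insert -49:
  append -49 at index 7 → [-33, -25, -30, 41, 26, 33, 10, -49]
  -49 < parent 41 at index 3, swap → [-33, -25, -30, -49, 26, 33, 10, 41]
  -49 < parent -25 at index 1, swap → [-33, -49, -30, -25, 26, 33, 10, 41]
  -49 < parent -33 at index 0, swap → [-49, -33, -30, -25, 26, 33, 10, 41]
Insert 29:
  append 29 at index 8 → [-49, -33, -30, -25, 26, 33, 10, 41, 29] (no swap needed)
Insert 42:
  append 42 at index 9 → [-49, -33, -30, -25, 26, 33, 10, 41, 29, 42] (no swap needed)
Insert -29:
  append -29 at index 10 → [-49, -33, -30, -25, 26, 33, 10, 41, 29, 42, -29]
  -29 < parent 26 at index 4, swap → [-49, -33, -30, -25, -29, 33, 10, 41, 29, 42, 26]

[-49, -33, -30, -25, -29, 33, 10, 41, 29, 42, 26]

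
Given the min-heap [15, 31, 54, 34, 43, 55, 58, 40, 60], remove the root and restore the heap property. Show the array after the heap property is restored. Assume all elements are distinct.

[31, 34, 54, 40, 43, 55, 58, 60]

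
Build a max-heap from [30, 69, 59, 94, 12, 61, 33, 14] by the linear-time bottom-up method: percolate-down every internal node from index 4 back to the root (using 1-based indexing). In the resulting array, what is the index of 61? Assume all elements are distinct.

3

sift down from index 4: already satisfies heap property
sift down from index 3:
  59 vs larger child 61 at index 6, swap → [30, 69, 61, 94, 12, 59, 33, 14]
sift down from index 2:
  69 vs larger child 94 at index 4, swap → [30, 94, 61, 69, 12, 59, 33, 14]
sift down from index 1:
  30 vs larger child 94 at index 2, swap → [94, 30, 61, 69, 12, 59, 33, 14]
  30 vs larger child 69 at index 4, swap → [94, 69, 61, 30, 12, 59, 33, 14]
resulting array: [94, 69, 61, 30, 12, 59, 33, 14]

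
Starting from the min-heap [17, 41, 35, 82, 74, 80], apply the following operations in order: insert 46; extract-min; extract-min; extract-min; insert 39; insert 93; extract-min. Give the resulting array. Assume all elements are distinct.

[46, 74, 80, 82, 93]

insert 46:
  append 46 at index 6 → [17, 41, 35, 82, 74, 80, 46] (no swap needed)
extract-min → returns 17:
  remove root 17; move last element 46 to root → [46, 41, 35, 82, 74, 80]
  46 vs smaller child 35 at index 2, swap → [35, 41, 46, 82, 74, 80]
extract-min → returns 35:
  remove root 35; move last element 80 to root → [80, 41, 46, 82, 74]
  80 vs smaller child 41 at index 1, swap → [41, 80, 46, 82, 74]
  80 vs smaller child 74 at index 4, swap → [41, 74, 46, 82, 80]
extract-min → returns 41:
  remove root 41; move last element 80 to root → [80, 74, 46, 82]
  80 vs smaller child 46 at index 2, swap → [46, 74, 80, 82]
insert 39:
  append 39 at index 4 → [46, 74, 80, 82, 39]
  39 < parent 74 at index 1, swap → [46, 39, 80, 82, 74]
  39 < parent 46 at index 0, swap → [39, 46, 80, 82, 74]
insert 93:
  append 93 at index 5 → [39, 46, 80, 82, 74, 93] (no swap needed)
extract-min → returns 39:
  remove root 39; move last element 93 to root → [93, 46, 80, 82, 74]
  93 vs smaller child 46 at index 1, swap → [46, 93, 80, 82, 74]
  93 vs smaller child 74 at index 4, swap → [46, 74, 80, 82, 93]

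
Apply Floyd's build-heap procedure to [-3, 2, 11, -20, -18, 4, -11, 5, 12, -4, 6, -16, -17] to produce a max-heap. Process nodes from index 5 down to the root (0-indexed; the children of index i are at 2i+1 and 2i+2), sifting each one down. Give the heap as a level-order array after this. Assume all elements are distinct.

sift down from index 5: already satisfies heap property
sift down from index 4:
  -18 vs larger child 6 at index 10, swap → [-3, 2, 11, -20, 6, 4, -11, 5, 12, -4, -18, -16, -17]
sift down from index 3:
  -20 vs larger child 12 at index 8, swap → [-3, 2, 11, 12, 6, 4, -11, 5, -20, -4, -18, -16, -17]
sift down from index 2: already satisfies heap property
sift down from index 1:
  2 vs larger child 12 at index 3, swap → [-3, 12, 11, 2, 6, 4, -11, 5, -20, -4, -18, -16, -17]
  2 vs larger child 5 at index 7, swap → [-3, 12, 11, 5, 6, 4, -11, 2, -20, -4, -18, -16, -17]
sift down from index 0:
  -3 vs larger child 12 at index 1, swap → [12, -3, 11, 5, 6, 4, -11, 2, -20, -4, -18, -16, -17]
  -3 vs larger child 6 at index 4, swap → [12, 6, 11, 5, -3, 4, -11, 2, -20, -4, -18, -16, -17]

[12, 6, 11, 5, -3, 4, -11, 2, -20, -4, -18, -16, -17]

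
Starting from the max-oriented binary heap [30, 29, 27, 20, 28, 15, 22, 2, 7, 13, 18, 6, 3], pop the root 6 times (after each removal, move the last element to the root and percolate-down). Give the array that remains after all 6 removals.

extract-max #1 returns 30:
  remove root 30; move last element 3 to root → [3, 29, 27, 20, 28, 15, 22, 2, 7, 13, 18, 6]
  3 vs larger child 29 at index 1, swap → [29, 3, 27, 20, 28, 15, 22, 2, 7, 13, 18, 6]
  3 vs larger child 28 at index 4, swap → [29, 28, 27, 20, 3, 15, 22, 2, 7, 13, 18, 6]
  3 vs larger child 18 at index 10, swap → [29, 28, 27, 20, 18, 15, 22, 2, 7, 13, 3, 6]
extract-max #2 returns 29:
  remove root 29; move last element 6 to root → [6, 28, 27, 20, 18, 15, 22, 2, 7, 13, 3]
  6 vs larger child 28 at index 1, swap → [28, 6, 27, 20, 18, 15, 22, 2, 7, 13, 3]
  6 vs larger child 20 at index 3, swap → [28, 20, 27, 6, 18, 15, 22, 2, 7, 13, 3]
  6 vs larger child 7 at index 8, swap → [28, 20, 27, 7, 18, 15, 22, 2, 6, 13, 3]
extract-max #3 returns 28:
  remove root 28; move last element 3 to root → [3, 20, 27, 7, 18, 15, 22, 2, 6, 13]
  3 vs larger child 27 at index 2, swap → [27, 20, 3, 7, 18, 15, 22, 2, 6, 13]
  3 vs larger child 22 at index 6, swap → [27, 20, 22, 7, 18, 15, 3, 2, 6, 13]
extract-max #4 returns 27:
  remove root 27; move last element 13 to root → [13, 20, 22, 7, 18, 15, 3, 2, 6]
  13 vs larger child 22 at index 2, swap → [22, 20, 13, 7, 18, 15, 3, 2, 6]
  13 vs larger child 15 at index 5, swap → [22, 20, 15, 7, 18, 13, 3, 2, 6]
extract-max #5 returns 22:
  remove root 22; move last element 6 to root → [6, 20, 15, 7, 18, 13, 3, 2]
  6 vs larger child 20 at index 1, swap → [20, 6, 15, 7, 18, 13, 3, 2]
  6 vs larger child 18 at index 4, swap → [20, 18, 15, 7, 6, 13, 3, 2]
extract-max #6 returns 20:
  remove root 20; move last element 2 to root → [2, 18, 15, 7, 6, 13, 3]
  2 vs larger child 18 at index 1, swap → [18, 2, 15, 7, 6, 13, 3]
  2 vs larger child 7 at index 3, swap → [18, 7, 15, 2, 6, 13, 3]

[18, 7, 15, 2, 6, 13, 3]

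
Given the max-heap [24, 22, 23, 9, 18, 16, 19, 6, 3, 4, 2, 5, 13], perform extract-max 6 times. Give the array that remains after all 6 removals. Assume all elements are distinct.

extract-max #1 returns 24:
  remove root 24; move last element 13 to root → [13, 22, 23, 9, 18, 16, 19, 6, 3, 4, 2, 5]
  13 vs larger child 23 at index 2, swap → [23, 22, 13, 9, 18, 16, 19, 6, 3, 4, 2, 5]
  13 vs larger child 19 at index 6, swap → [23, 22, 19, 9, 18, 16, 13, 6, 3, 4, 2, 5]
extract-max #2 returns 23:
  remove root 23; move last element 5 to root → [5, 22, 19, 9, 18, 16, 13, 6, 3, 4, 2]
  5 vs larger child 22 at index 1, swap → [22, 5, 19, 9, 18, 16, 13, 6, 3, 4, 2]
  5 vs larger child 18 at index 4, swap → [22, 18, 19, 9, 5, 16, 13, 6, 3, 4, 2]
extract-max #3 returns 22:
  remove root 22; move last element 2 to root → [2, 18, 19, 9, 5, 16, 13, 6, 3, 4]
  2 vs larger child 19 at index 2, swap → [19, 18, 2, 9, 5, 16, 13, 6, 3, 4]
  2 vs larger child 16 at index 5, swap → [19, 18, 16, 9, 5, 2, 13, 6, 3, 4]
extract-max #4 returns 19:
  remove root 19; move last element 4 to root → [4, 18, 16, 9, 5, 2, 13, 6, 3]
  4 vs larger child 18 at index 1, swap → [18, 4, 16, 9, 5, 2, 13, 6, 3]
  4 vs larger child 9 at index 3, swap → [18, 9, 16, 4, 5, 2, 13, 6, 3]
  4 vs larger child 6 at index 7, swap → [18, 9, 16, 6, 5, 2, 13, 4, 3]
extract-max #5 returns 18:
  remove root 18; move last element 3 to root → [3, 9, 16, 6, 5, 2, 13, 4]
  3 vs larger child 16 at index 2, swap → [16, 9, 3, 6, 5, 2, 13, 4]
  3 vs larger child 13 at index 6, swap → [16, 9, 13, 6, 5, 2, 3, 4]
extract-max #6 returns 16:
  remove root 16; move last element 4 to root → [4, 9, 13, 6, 5, 2, 3]
  4 vs larger child 13 at index 2, swap → [13, 9, 4, 6, 5, 2, 3]

[13, 9, 4, 6, 5, 2, 3]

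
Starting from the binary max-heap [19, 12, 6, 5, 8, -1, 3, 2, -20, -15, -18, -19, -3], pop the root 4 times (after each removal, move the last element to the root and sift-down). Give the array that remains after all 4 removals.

extract-max #1 returns 19:
  remove root 19; move last element -3 to root → [-3, 12, 6, 5, 8, -1, 3, 2, -20, -15, -18, -19]
  -3 vs larger child 12 at index 1, swap → [12, -3, 6, 5, 8, -1, 3, 2, -20, -15, -18, -19]
  -3 vs larger child 8 at index 4, swap → [12, 8, 6, 5, -3, -1, 3, 2, -20, -15, -18, -19]
extract-max #2 returns 12:
  remove root 12; move last element -19 to root → [-19, 8, 6, 5, -3, -1, 3, 2, -20, -15, -18]
  -19 vs larger child 8 at index 1, swap → [8, -19, 6, 5, -3, -1, 3, 2, -20, -15, -18]
  -19 vs larger child 5 at index 3, swap → [8, 5, 6, -19, -3, -1, 3, 2, -20, -15, -18]
  -19 vs larger child 2 at index 7, swap → [8, 5, 6, 2, -3, -1, 3, -19, -20, -15, -18]
extract-max #3 returns 8:
  remove root 8; move last element -18 to root → [-18, 5, 6, 2, -3, -1, 3, -19, -20, -15]
  -18 vs larger child 6 at index 2, swap → [6, 5, -18, 2, -3, -1, 3, -19, -20, -15]
  -18 vs larger child 3 at index 6, swap → [6, 5, 3, 2, -3, -1, -18, -19, -20, -15]
extract-max #4 returns 6:
  remove root 6; move last element -15 to root → [-15, 5, 3, 2, -3, -1, -18, -19, -20]
  -15 vs larger child 5 at index 1, swap → [5, -15, 3, 2, -3, -1, -18, -19, -20]
  -15 vs larger child 2 at index 3, swap → [5, 2, 3, -15, -3, -1, -18, -19, -20]

[5, 2, 3, -15, -3, -1, -18, -19, -20]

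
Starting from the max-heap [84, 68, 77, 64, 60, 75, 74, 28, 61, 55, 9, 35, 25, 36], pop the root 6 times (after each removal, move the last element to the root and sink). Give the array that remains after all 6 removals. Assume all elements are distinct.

extract-max #1 returns 84:
  remove root 84; move last element 36 to root → [36, 68, 77, 64, 60, 75, 74, 28, 61, 55, 9, 35, 25]
  36 vs larger child 77 at index 2, swap → [77, 68, 36, 64, 60, 75, 74, 28, 61, 55, 9, 35, 25]
  36 vs larger child 75 at index 5, swap → [77, 68, 75, 64, 60, 36, 74, 28, 61, 55, 9, 35, 25]
extract-max #2 returns 77:
  remove root 77; move last element 25 to root → [25, 68, 75, 64, 60, 36, 74, 28, 61, 55, 9, 35]
  25 vs larger child 75 at index 2, swap → [75, 68, 25, 64, 60, 36, 74, 28, 61, 55, 9, 35]
  25 vs larger child 74 at index 6, swap → [75, 68, 74, 64, 60, 36, 25, 28, 61, 55, 9, 35]
extract-max #3 returns 75:
  remove root 75; move last element 35 to root → [35, 68, 74, 64, 60, 36, 25, 28, 61, 55, 9]
  35 vs larger child 74 at index 2, swap → [74, 68, 35, 64, 60, 36, 25, 28, 61, 55, 9]
  35 vs larger child 36 at index 5, swap → [74, 68, 36, 64, 60, 35, 25, 28, 61, 55, 9]
extract-max #4 returns 74:
  remove root 74; move last element 9 to root → [9, 68, 36, 64, 60, 35, 25, 28, 61, 55]
  9 vs larger child 68 at index 1, swap → [68, 9, 36, 64, 60, 35, 25, 28, 61, 55]
  9 vs larger child 64 at index 3, swap → [68, 64, 36, 9, 60, 35, 25, 28, 61, 55]
  9 vs larger child 61 at index 8, swap → [68, 64, 36, 61, 60, 35, 25, 28, 9, 55]
extract-max #5 returns 68:
  remove root 68; move last element 55 to root → [55, 64, 36, 61, 60, 35, 25, 28, 9]
  55 vs larger child 64 at index 1, swap → [64, 55, 36, 61, 60, 35, 25, 28, 9]
  55 vs larger child 61 at index 3, swap → [64, 61, 36, 55, 60, 35, 25, 28, 9]
extract-max #6 returns 64:
  remove root 64; move last element 9 to root → [9, 61, 36, 55, 60, 35, 25, 28]
  9 vs larger child 61 at index 1, swap → [61, 9, 36, 55, 60, 35, 25, 28]
  9 vs larger child 60 at index 4, swap → [61, 60, 36, 55, 9, 35, 25, 28]

[61, 60, 36, 55, 9, 35, 25, 28]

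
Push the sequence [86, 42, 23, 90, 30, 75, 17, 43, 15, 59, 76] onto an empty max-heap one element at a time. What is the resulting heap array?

[90, 86, 75, 43, 76, 23, 17, 42, 15, 30, 59]

Insert 86:
  append 86 at index 0 → [86] (no swap needed)
Insert 42:
  append 42 at index 1 → [86, 42] (no swap needed)
Insert 23:
  append 23 at index 2 → [86, 42, 23] (no swap needed)
Insert 90:
  append 90 at index 3 → [86, 42, 23, 90]
  90 > parent 42 at index 1, swap → [86, 90, 23, 42]
  90 > parent 86 at index 0, swap → [90, 86, 23, 42]
Insert 30:
  append 30 at index 4 → [90, 86, 23, 42, 30] (no swap needed)
Insert 75:
  append 75 at index 5 → [90, 86, 23, 42, 30, 75]
  75 > parent 23 at index 2, swap → [90, 86, 75, 42, 30, 23]
Insert 17:
  append 17 at index 6 → [90, 86, 75, 42, 30, 23, 17] (no swap needed)
Insert 43:
  append 43 at index 7 → [90, 86, 75, 42, 30, 23, 17, 43]
  43 > parent 42 at index 3, swap → [90, 86, 75, 43, 30, 23, 17, 42]
Insert 15:
  append 15 at index 8 → [90, 86, 75, 43, 30, 23, 17, 42, 15] (no swap needed)
Insert 59:
  append 59 at index 9 → [90, 86, 75, 43, 30, 23, 17, 42, 15, 59]
  59 > parent 30 at index 4, swap → [90, 86, 75, 43, 59, 23, 17, 42, 15, 30]
Insert 76:
  append 76 at index 10 → [90, 86, 75, 43, 59, 23, 17, 42, 15, 30, 76]
  76 > parent 59 at index 4, swap → [90, 86, 75, 43, 76, 23, 17, 42, 15, 30, 59]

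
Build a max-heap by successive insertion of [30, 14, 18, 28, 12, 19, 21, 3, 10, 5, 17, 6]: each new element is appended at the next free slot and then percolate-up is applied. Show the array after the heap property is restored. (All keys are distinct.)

[30, 28, 21, 14, 17, 18, 19, 3, 10, 5, 12, 6]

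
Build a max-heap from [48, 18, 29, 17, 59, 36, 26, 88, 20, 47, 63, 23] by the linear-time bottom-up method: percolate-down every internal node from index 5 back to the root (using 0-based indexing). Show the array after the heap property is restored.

[88, 63, 36, 20, 59, 29, 26, 17, 18, 47, 48, 23]

sift down from index 5: already satisfies heap property
sift down from index 4:
  59 vs larger child 63 at index 10, swap → [48, 18, 29, 17, 63, 36, 26, 88, 20, 47, 59, 23]
sift down from index 3:
  17 vs larger child 88 at index 7, swap → [48, 18, 29, 88, 63, 36, 26, 17, 20, 47, 59, 23]
sift down from index 2:
  29 vs larger child 36 at index 5, swap → [48, 18, 36, 88, 63, 29, 26, 17, 20, 47, 59, 23]
sift down from index 1:
  18 vs larger child 88 at index 3, swap → [48, 88, 36, 18, 63, 29, 26, 17, 20, 47, 59, 23]
  18 vs larger child 20 at index 8, swap → [48, 88, 36, 20, 63, 29, 26, 17, 18, 47, 59, 23]
sift down from index 0:
  48 vs larger child 88 at index 1, swap → [88, 48, 36, 20, 63, 29, 26, 17, 18, 47, 59, 23]
  48 vs larger child 63 at index 4, swap → [88, 63, 36, 20, 48, 29, 26, 17, 18, 47, 59, 23]
  48 vs larger child 59 at index 10, swap → [88, 63, 36, 20, 59, 29, 26, 17, 18, 47, 48, 23]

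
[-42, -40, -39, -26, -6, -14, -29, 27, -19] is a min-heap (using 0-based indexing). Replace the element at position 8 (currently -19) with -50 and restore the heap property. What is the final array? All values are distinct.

set index 8 from -19 to -50 → [-42, -40, -39, -26, -6, -14, -29, 27, -50]
-50 < parent -26 at index 3, swap → [-42, -40, -39, -50, -6, -14, -29, 27, -26]
-50 < parent -40 at index 1, swap → [-42, -50, -39, -40, -6, -14, -29, 27, -26]
-50 < parent -42 at index 0, swap → [-50, -42, -39, -40, -6, -14, -29, 27, -26]

[-50, -42, -39, -40, -6, -14, -29, 27, -26]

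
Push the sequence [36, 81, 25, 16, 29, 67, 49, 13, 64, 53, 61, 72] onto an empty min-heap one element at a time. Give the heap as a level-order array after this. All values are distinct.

[13, 16, 36, 25, 29, 67, 49, 81, 64, 53, 61, 72]

Insert 36:
  append 36 at index 0 → [36] (no swap needed)
Insert 81:
  append 81 at index 1 → [36, 81] (no swap needed)
Insert 25:
  append 25 at index 2 → [36, 81, 25]
  25 < parent 36 at index 0, swap → [25, 81, 36]
Insert 16:
  append 16 at index 3 → [25, 81, 36, 16]
  16 < parent 81 at index 1, swap → [25, 16, 36, 81]
  16 < parent 25 at index 0, swap → [16, 25, 36, 81]
Insert 29:
  append 29 at index 4 → [16, 25, 36, 81, 29] (no swap needed)
Insert 67:
  append 67 at index 5 → [16, 25, 36, 81, 29, 67] (no swap needed)
Insert 49:
  append 49 at index 6 → [16, 25, 36, 81, 29, 67, 49] (no swap needed)
Insert 13:
  append 13 at index 7 → [16, 25, 36, 81, 29, 67, 49, 13]
  13 < parent 81 at index 3, swap → [16, 25, 36, 13, 29, 67, 49, 81]
  13 < parent 25 at index 1, swap → [16, 13, 36, 25, 29, 67, 49, 81]
  13 < parent 16 at index 0, swap → [13, 16, 36, 25, 29, 67, 49, 81]
Insert 64:
  append 64 at index 8 → [13, 16, 36, 25, 29, 67, 49, 81, 64] (no swap needed)
Insert 53:
  append 53 at index 9 → [13, 16, 36, 25, 29, 67, 49, 81, 64, 53] (no swap needed)
Insert 61:
  append 61 at index 10 → [13, 16, 36, 25, 29, 67, 49, 81, 64, 53, 61] (no swap needed)
Insert 72:
  append 72 at index 11 → [13, 16, 36, 25, 29, 67, 49, 81, 64, 53, 61, 72] (no swap needed)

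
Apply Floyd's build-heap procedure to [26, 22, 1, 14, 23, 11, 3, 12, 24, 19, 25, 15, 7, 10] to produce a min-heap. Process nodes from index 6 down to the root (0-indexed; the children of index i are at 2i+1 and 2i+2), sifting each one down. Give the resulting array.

[1, 12, 3, 14, 19, 7, 10, 22, 24, 23, 25, 15, 11, 26]

sift down from index 6: already satisfies heap property
sift down from index 5:
  11 vs smaller child 7 at index 12, swap → [26, 22, 1, 14, 23, 7, 3, 12, 24, 19, 25, 15, 11, 10]
sift down from index 4:
  23 vs smaller child 19 at index 9, swap → [26, 22, 1, 14, 19, 7, 3, 12, 24, 23, 25, 15, 11, 10]
sift down from index 3:
  14 vs smaller child 12 at index 7, swap → [26, 22, 1, 12, 19, 7, 3, 14, 24, 23, 25, 15, 11, 10]
sift down from index 2: already satisfies heap property
sift down from index 1:
  22 vs smaller child 12 at index 3, swap → [26, 12, 1, 22, 19, 7, 3, 14, 24, 23, 25, 15, 11, 10]
  22 vs smaller child 14 at index 7, swap → [26, 12, 1, 14, 19, 7, 3, 22, 24, 23, 25, 15, 11, 10]
sift down from index 0:
  26 vs smaller child 1 at index 2, swap → [1, 12, 26, 14, 19, 7, 3, 22, 24, 23, 25, 15, 11, 10]
  26 vs smaller child 3 at index 6, swap → [1, 12, 3, 14, 19, 7, 26, 22, 24, 23, 25, 15, 11, 10]
  26 vs only child 10 at index 13, swap → [1, 12, 3, 14, 19, 7, 10, 22, 24, 23, 25, 15, 11, 26]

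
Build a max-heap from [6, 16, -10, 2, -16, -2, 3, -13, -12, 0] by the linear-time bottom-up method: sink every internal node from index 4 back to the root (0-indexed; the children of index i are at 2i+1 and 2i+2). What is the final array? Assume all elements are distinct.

[16, 6, 3, 2, 0, -2, -10, -13, -12, -16]

sift down from index 4:
  -16 vs only child 0 at index 9, swap → [6, 16, -10, 2, 0, -2, 3, -13, -12, -16]
sift down from index 3: already satisfies heap property
sift down from index 2:
  -10 vs larger child 3 at index 6, swap → [6, 16, 3, 2, 0, -2, -10, -13, -12, -16]
sift down from index 1: already satisfies heap property
sift down from index 0:
  6 vs larger child 16 at index 1, swap → [16, 6, 3, 2, 0, -2, -10, -13, -12, -16]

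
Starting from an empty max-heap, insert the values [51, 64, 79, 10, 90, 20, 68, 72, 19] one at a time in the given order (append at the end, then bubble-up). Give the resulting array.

Insert 51:
  append 51 at index 0 → [51] (no swap needed)
Insert 64:
  append 64 at index 1 → [51, 64]
  64 > parent 51 at index 0, swap → [64, 51]
Insert 79:
  append 79 at index 2 → [64, 51, 79]
  79 > parent 64 at index 0, swap → [79, 51, 64]
Insert 10:
  append 10 at index 3 → [79, 51, 64, 10] (no swap needed)
Insert 90:
  append 90 at index 4 → [79, 51, 64, 10, 90]
  90 > parent 51 at index 1, swap → [79, 90, 64, 10, 51]
  90 > parent 79 at index 0, swap → [90, 79, 64, 10, 51]
Insert 20:
  append 20 at index 5 → [90, 79, 64, 10, 51, 20] (no swap needed)
Insert 68:
  append 68 at index 6 → [90, 79, 64, 10, 51, 20, 68]
  68 > parent 64 at index 2, swap → [90, 79, 68, 10, 51, 20, 64]
Insert 72:
  append 72 at index 7 → [90, 79, 68, 10, 51, 20, 64, 72]
  72 > parent 10 at index 3, swap → [90, 79, 68, 72, 51, 20, 64, 10]
Insert 19:
  append 19 at index 8 → [90, 79, 68, 72, 51, 20, 64, 10, 19] (no swap needed)

[90, 79, 68, 72, 51, 20, 64, 10, 19]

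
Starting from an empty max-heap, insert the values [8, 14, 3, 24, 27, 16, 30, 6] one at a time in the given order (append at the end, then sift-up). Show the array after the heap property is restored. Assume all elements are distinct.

[30, 24, 27, 8, 14, 3, 16, 6]

Insert 8:
  append 8 at index 0 → [8] (no swap needed)
Insert 14:
  append 14 at index 1 → [8, 14]
  14 > parent 8 at index 0, swap → [14, 8]
Insert 3:
  append 3 at index 2 → [14, 8, 3] (no swap needed)
Insert 24:
  append 24 at index 3 → [14, 8, 3, 24]
  24 > parent 8 at index 1, swap → [14, 24, 3, 8]
  24 > parent 14 at index 0, swap → [24, 14, 3, 8]
Insert 27:
  append 27 at index 4 → [24, 14, 3, 8, 27]
  27 > parent 14 at index 1, swap → [24, 27, 3, 8, 14]
  27 > parent 24 at index 0, swap → [27, 24, 3, 8, 14]
Insert 16:
  append 16 at index 5 → [27, 24, 3, 8, 14, 16]
  16 > parent 3 at index 2, swap → [27, 24, 16, 8, 14, 3]
Insert 30:
  append 30 at index 6 → [27, 24, 16, 8, 14, 3, 30]
  30 > parent 16 at index 2, swap → [27, 24, 30, 8, 14, 3, 16]
  30 > parent 27 at index 0, swap → [30, 24, 27, 8, 14, 3, 16]
Insert 6:
  append 6 at index 7 → [30, 24, 27, 8, 14, 3, 16, 6] (no swap needed)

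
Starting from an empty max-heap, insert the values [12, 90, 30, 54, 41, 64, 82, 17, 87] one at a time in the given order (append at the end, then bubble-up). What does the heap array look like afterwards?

Insert 12:
  append 12 at index 0 → [12] (no swap needed)
Insert 90:
  append 90 at index 1 → [12, 90]
  90 > parent 12 at index 0, swap → [90, 12]
Insert 30:
  append 30 at index 2 → [90, 12, 30] (no swap needed)
Insert 54:
  append 54 at index 3 → [90, 12, 30, 54]
  54 > parent 12 at index 1, swap → [90, 54, 30, 12]
Insert 41:
  append 41 at index 4 → [90, 54, 30, 12, 41] (no swap needed)
Insert 64:
  append 64 at index 5 → [90, 54, 30, 12, 41, 64]
  64 > parent 30 at index 2, swap → [90, 54, 64, 12, 41, 30]
Insert 82:
  append 82 at index 6 → [90, 54, 64, 12, 41, 30, 82]
  82 > parent 64 at index 2, swap → [90, 54, 82, 12, 41, 30, 64]
Insert 17:
  append 17 at index 7 → [90, 54, 82, 12, 41, 30, 64, 17]
  17 > parent 12 at index 3, swap → [90, 54, 82, 17, 41, 30, 64, 12]
Insert 87:
  append 87 at index 8 → [90, 54, 82, 17, 41, 30, 64, 12, 87]
  87 > parent 17 at index 3, swap → [90, 54, 82, 87, 41, 30, 64, 12, 17]
  87 > parent 54 at index 1, swap → [90, 87, 82, 54, 41, 30, 64, 12, 17]

[90, 87, 82, 54, 41, 30, 64, 12, 17]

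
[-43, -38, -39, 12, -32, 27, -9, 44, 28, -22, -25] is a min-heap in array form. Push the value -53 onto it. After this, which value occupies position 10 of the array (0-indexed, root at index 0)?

-25

append -53 at index 11 → [-43, -38, -39, 12, -32, 27, -9, 44, 28, -22, -25, -53]
-53 < parent 27 at index 5, swap → [-43, -38, -39, 12, -32, -53, -9, 44, 28, -22, -25, 27]
-53 < parent -39 at index 2, swap → [-43, -38, -53, 12, -32, -39, -9, 44, 28, -22, -25, 27]
-53 < parent -43 at index 0, swap → [-53, -38, -43, 12, -32, -39, -9, 44, 28, -22, -25, 27]
resulting array: [-53, -38, -43, 12, -32, -39, -9, 44, 28, -22, -25, 27]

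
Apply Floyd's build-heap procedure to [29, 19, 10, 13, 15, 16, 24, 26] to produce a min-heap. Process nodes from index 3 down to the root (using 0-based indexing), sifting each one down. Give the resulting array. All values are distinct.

[10, 13, 16, 19, 15, 29, 24, 26]

sift down from index 3: already satisfies heap property
sift down from index 2: already satisfies heap property
sift down from index 1:
  19 vs smaller child 13 at index 3, swap → [29, 13, 10, 19, 15, 16, 24, 26]
sift down from index 0:
  29 vs smaller child 10 at index 2, swap → [10, 13, 29, 19, 15, 16, 24, 26]
  29 vs smaller child 16 at index 5, swap → [10, 13, 16, 19, 15, 29, 24, 26]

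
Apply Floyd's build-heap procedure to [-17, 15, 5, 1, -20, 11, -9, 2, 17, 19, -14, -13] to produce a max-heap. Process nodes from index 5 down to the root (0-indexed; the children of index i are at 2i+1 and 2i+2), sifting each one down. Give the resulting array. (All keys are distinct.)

sift down from index 5: already satisfies heap property
sift down from index 4:
  -20 vs larger child 19 at index 9, swap → [-17, 15, 5, 1, 19, 11, -9, 2, 17, -20, -14, -13]
sift down from index 3:
  1 vs larger child 17 at index 8, swap → [-17, 15, 5, 17, 19, 11, -9, 2, 1, -20, -14, -13]
sift down from index 2:
  5 vs larger child 11 at index 5, swap → [-17, 15, 11, 17, 19, 5, -9, 2, 1, -20, -14, -13]
sift down from index 1:
  15 vs larger child 19 at index 4, swap → [-17, 19, 11, 17, 15, 5, -9, 2, 1, -20, -14, -13]
sift down from index 0:
  -17 vs larger child 19 at index 1, swap → [19, -17, 11, 17, 15, 5, -9, 2, 1, -20, -14, -13]
  -17 vs larger child 17 at index 3, swap → [19, 17, 11, -17, 15, 5, -9, 2, 1, -20, -14, -13]
  -17 vs larger child 2 at index 7, swap → [19, 17, 11, 2, 15, 5, -9, -17, 1, -20, -14, -13]

[19, 17, 11, 2, 15, 5, -9, -17, 1, -20, -14, -13]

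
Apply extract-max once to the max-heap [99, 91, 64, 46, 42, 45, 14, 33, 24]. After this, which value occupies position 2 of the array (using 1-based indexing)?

remove root 99; move last element 24 to root → [24, 91, 64, 46, 42, 45, 14, 33]
24 vs larger child 91 at index 2, swap → [91, 24, 64, 46, 42, 45, 14, 33]
24 vs larger child 46 at index 4, swap → [91, 46, 64, 24, 42, 45, 14, 33]
24 vs only child 33 at index 8, swap → [91, 46, 64, 33, 42, 45, 14, 24]
resulting array: [91, 46, 64, 33, 42, 45, 14, 24]

46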